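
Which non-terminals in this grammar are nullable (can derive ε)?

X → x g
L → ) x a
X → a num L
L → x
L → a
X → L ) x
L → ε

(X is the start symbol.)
{ 'L' }

A non-terminal is nullable if it can derive ε (the empty string): either it has an ε-production, or it has a production whose right-hand side consists entirely of nullable non-terminals.

ε-productions: L → ε
So L is immediately nullable.
No further non-terminal can be added: every production for the remaining non-terminals contains a terminal or a non-nullable non-terminal.
Nullable = { 'L' }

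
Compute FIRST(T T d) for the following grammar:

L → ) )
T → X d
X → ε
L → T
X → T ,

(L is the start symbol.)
FIRST sets of the non-terminals involved (from the grammar, by fixed-point iteration):
  FIRST(T) = { 'd' }

To compute FIRST(T T d), process the symbols left to right:
Symbol T is a non-terminal. Add FIRST(T) \ {ε} = { 'd' }
T is not nullable (ε ∉ FIRST(T)), so stop here.
FIRST(T T d) = { 'd' }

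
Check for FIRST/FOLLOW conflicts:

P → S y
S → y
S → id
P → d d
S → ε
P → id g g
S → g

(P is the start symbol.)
Yes. S → y with FOLLOW(S) on { 'y' }

A FIRST/FOLLOW conflict occurs when a non-terminal N has a nullable alternative N → β (β ⇒* ε) and another alternative N → α with FIRST(α) ∩ FOLLOW(N) ≠ ∅: on such a lookahead the parser cannot decide between expanding α and letting N vanish via β.

Nullable non-terminals: S.

S: nullable alternative(s) S → ε; FOLLOW(S) = { 'y' }
  S → y: FIRST \ {ε} = { 'y' } — overlaps FOLLOW(S) on { 'y' }: CONFLICT
  S → id: FIRST \ {ε} = { 'id' } — disjoint from FOLLOW(S)
  S → ε: FIRST \ {ε} = { } — this is the only nullable alternative, skip
  S → g: FIRST \ {ε} = { 'g' } — disjoint from FOLLOW(S)

P has no nullable alternative, so no FIRST/FOLLOW check is needed there.

So the grammar has 1 FIRST/FOLLOW conflict (marked CONFLICT above).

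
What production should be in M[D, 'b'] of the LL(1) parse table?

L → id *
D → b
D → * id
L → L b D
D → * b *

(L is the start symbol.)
To find M[D, 'b'], we find productions for D where 'b' is in the predict set (PREDICT(N → α) = (FIRST(α) \ {ε}) ∪ (FOLLOW(N) if α ⇒* ε)).

D → b: PREDICT = { 'b' }
  'b' is in predict set, so this production goes in M[D, 'b']
D → * id: PREDICT = { '*' }
D → * b *: PREDICT = { '*' }

M[D, 'b'] = D → b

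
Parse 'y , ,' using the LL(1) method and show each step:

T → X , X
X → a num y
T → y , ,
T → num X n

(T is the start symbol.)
Stack is shown with the top on the left.

Stack    Input    Action
------------------------
T $      y , , $  output T → y , ,
y , , $  y , , $  match 'y'
, , $    , , $    match ','
, $      , $      match ','
$        $        accept

The string is accepted.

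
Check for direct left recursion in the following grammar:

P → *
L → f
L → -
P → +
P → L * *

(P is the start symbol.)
No direct left recursion

Direct left recursion occurs when N → N α for some non-terminal N (the right-hand side begins with the left-hand side itself).

P → *: starts with '*'
L → f: starts with f
L → -: starts with '-'
P → +: starts with '+'
P → L * *: starts with L

No direct left recursion found.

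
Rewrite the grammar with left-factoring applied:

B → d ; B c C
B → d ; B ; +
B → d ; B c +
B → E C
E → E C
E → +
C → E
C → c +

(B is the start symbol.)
Left-factoring transforms A → αβ₁ | αβ₂ into A → αA' and A' → β₁ | β₂
(α is the longest common prefix among the alternatives). Repeat until
no nonterminal has two alternatives with a common prefix.

Round 1: B has alternatives sharing prefix 'd ; B'. Introduce B': B → d ; B B'
  Add: B' → c C
  Add: B' → ; +
  Add: B' → c +

Round 2: B' has alternatives sharing prefix 'c'. Introduce B'': B' → c B''
  Add: B'' → C
  Add: B'' → +

No remaining common prefixes — done.

Resulting grammar:
B → d ; B B'
B' → c B''
B'' → C
B'' → +
B' → ; +
B → E C
E → E C
E → +
C → E
C → c +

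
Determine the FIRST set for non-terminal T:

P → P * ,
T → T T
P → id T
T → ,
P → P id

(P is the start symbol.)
From T → T T:
  - T is the symbol being defined: contributes nothing new
    T is not nullable, so stop
From T → ,:
  - ',' is a terminal: add ',' and stop

Collecting: FIRST(T) = { ',' }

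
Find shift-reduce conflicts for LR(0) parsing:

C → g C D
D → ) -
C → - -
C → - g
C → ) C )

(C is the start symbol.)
Augment with C' → C and build the canonical LR(0) collection (I0 = CLOSURE({[C' → . C]}), then GOTO on every symbol after a dot until no new states appear). It has 13 states:
  I0: { [C → . ) C )], [C → . - -], [C → . - g], [C → . g C D], [C' → . C] }  — shift
  I1: { [C → ) . C )], [C → . ) C )], [C → . - -], [C → . - g], [C → . g C D] }  — shift
  I2: { [C → - . -], [C → - . g] }  — shift
  I3: { [C' → C .] }  — accept
  I4: { [C → . ) C )], [C → . - -], [C → . - g], [C → . g C D], [C → g . C D] }  — shift
  I5: { [C → g C . D], [D → . ) -] }  — shift
  I6: { [D → ) . -] }  — shift
  I7: { [C → g C D .] }  — reduce
  I8: { [D → ) - .] }  — reduce
  I9: { [C → - - .] }  — reduce
  I10: { [C → - g .] }  — reduce
  I11: { [C → ) C . )] }  — shift
  I12: { [C → ) C ) .] }  — reduce

No state contains both a complete item and a shift item.

Answer: No shift-reduce conflicts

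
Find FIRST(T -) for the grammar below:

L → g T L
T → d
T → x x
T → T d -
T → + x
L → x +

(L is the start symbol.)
{ '+', 'd', 'x' }

FIRST sets of the non-terminals involved (from the grammar, by fixed-point iteration):
  FIRST(T) = { '+', 'd', 'x' }

To compute FIRST(T -), process the symbols left to right:
Symbol T is a non-terminal. Add FIRST(T) \ {ε} = { '+', 'd', 'x' }
T is not nullable (ε ∉ FIRST(T)), so stop here.
FIRST(T -) = { '+', 'd', 'x' }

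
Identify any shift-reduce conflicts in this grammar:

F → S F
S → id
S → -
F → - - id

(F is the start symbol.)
Yes — I1: [S → - .] vs [F → - . - id]

A shift-reduce conflict occurs when an LR(0) state has both:
  - a complete (reduce) item [A → α .] (dot at the end), and
  - a shift item [B → β . c γ] (dot before a terminal).

Augment with F' → F and build the canonical LR(0) collection (I0 = CLOSURE({[F' → . F]}), then GOTO on every symbol after a dot until no new states appear). It has 8 states:
  I0: { [F → . - - id], [F → . S F], [F' → . F], [S → . -], [S → . id] }  — shift
  I1: { [F → - . - id], [S → - .] }  — shift, reduce
  I2: { [F' → F .] }  — accept
  I3: { [F → . - - id], [F → . S F], [F → S . F], [S → . -], [S → . id] }  — shift
  I4: { [S → id .] }  — reduce
  I5: { [F → S F .] }  — reduce
  I6: { [F → - - . id] }  — shift
  I7: { [F → - - id .] }  — reduce

I1 contains reduce item [S → - .] and shift item [F → - . - id] — shift-reduce conflict.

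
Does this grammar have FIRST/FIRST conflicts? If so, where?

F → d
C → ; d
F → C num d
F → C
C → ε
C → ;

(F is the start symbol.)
FIRST sets of the non-terminals at (or reachable through a nullable prefix from) the front of some alternative:
  FIRST(C) = { ';', ε }

Productions for F:
  F → d: FIRST = { 'd' }
  F → C num d: FIRST = { ';', 'num' }
  F → C: FIRST = { ';', ε }
Productions for C:
  C → ; d: FIRST = { ';' }
  C → ε: FIRST = { ε }
  C → ;: FIRST = { ';' }

Conflict for F: F → C num d and F → C
  Overlap: { ';' }
Conflict for C: C → ; d and C → ;
  Overlap: { ';' }

Answer: Yes. F → C num d / F → C on { ';' }; C → ';' d / C → ';' on { ';' }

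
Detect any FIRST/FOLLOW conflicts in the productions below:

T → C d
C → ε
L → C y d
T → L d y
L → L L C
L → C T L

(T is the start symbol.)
No FIRST/FOLLOW conflicts.

Nullable non-terminals: C.
C has a nullable alternative but only one production, so nothing to check.

L, T have no nullable alternative, so no FIRST/FOLLOW check is needed there.

No FIRST/FOLLOW conflicts found.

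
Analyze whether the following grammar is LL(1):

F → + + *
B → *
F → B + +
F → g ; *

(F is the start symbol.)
Yes, the grammar is LL(1).

A grammar is LL(1) if for each non-terminal N with multiple productions, the predict sets of those productions are pairwise disjoint, where PREDICT(N → α) = (FIRST(α) \ {ε}) ∪ (FOLLOW(N) if α ⇒* ε).

Relevant sets:
  FIRST(B) = { '*' }

For F:
  PREDICT(F → '+' '+' '*') = { '+' }
  PREDICT(F → B '+' '+') = { '*' }
  PREDICT(F → g ';' '*') = { 'g' }
B has a single production, so nothing to check there.

All predict sets are disjoint. The grammar IS LL(1).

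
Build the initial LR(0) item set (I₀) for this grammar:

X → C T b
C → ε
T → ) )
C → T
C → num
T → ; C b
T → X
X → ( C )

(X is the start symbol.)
{ [C → . T], [C → . num], [C → .], [T → . ) )], [T → . ; C b], [T → . X], [X → . ( C )], [X → . C T b], [X' → . X] }

First, augment the grammar with X' → X
I₀ = CLOSURE({ [X' → . X] }):
  [X' → . X] has the dot before X: add [X → . C T b], [X → . ( C )]
  [X → . C T b] has the dot before C: add [C → .], [C → . T], [C → . num]
  [C → . T] has the dot before T: add [T → . ) )], [T → . ; C b], [T → . X]
No further items can be added.

I₀ = { [C → . T], [C → . num], [C → .], [T → . ) )], [T → . ; C b], [T → . X], [X → . ( C )], [X → . C T b], [X' → . X] }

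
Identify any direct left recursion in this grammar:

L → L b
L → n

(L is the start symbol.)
Yes, L is left-recursive

L → L b: LEFT RECURSIVE (starts with L)
L → n: starts with n

The grammar has direct left recursion on: L.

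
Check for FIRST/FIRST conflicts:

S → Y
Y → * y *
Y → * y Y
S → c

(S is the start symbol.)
Yes. Y → '*' y '*' / Y → '*' y Y on { '*' }

A FIRST/FIRST conflict occurs when two productions N → α and N → β for the same non-terminal have FIRST(α) ∩ FIRST(β) ≠ ∅ (with ε ∈ FIRST of a nullable right-hand side, so two nullable alternatives also conflict).

FIRST sets of the non-terminals at (or reachable through a nullable prefix from) the front of some alternative:
  FIRST(Y) = { '*' }

Productions for S:
  S → Y: FIRST = { '*' }
  S → c: FIRST = { 'c' }
Productions for Y:
  Y → * y *: FIRST = { '*' }
  Y → * y Y: FIRST = { '*' }

Conflict for Y: Y → * y * and Y → * y Y
  Overlap: { '*' }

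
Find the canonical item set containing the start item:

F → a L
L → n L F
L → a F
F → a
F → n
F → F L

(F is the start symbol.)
First, augment the grammar with F' → F
I₀ = CLOSURE({ [F' → . F] }):
  [F' → . F] has the dot before F: add [F → . a L], [F → . a], [F → . n], [F → . F L]
No further items can be added.

I₀ = { [F → . F L], [F → . a L], [F → . a], [F → . n], [F' → . F] }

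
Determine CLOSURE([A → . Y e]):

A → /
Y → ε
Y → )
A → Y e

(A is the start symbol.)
{ [A → . Y e], [Y → . )], [Y → .] }

Start with: [A → . Y e]
  [A → . Y e] has the dot before Y: add [Y → .], [Y → . )]
No further items can be added.

CLOSURE = { [A → . Y e], [Y → . )], [Y → .] }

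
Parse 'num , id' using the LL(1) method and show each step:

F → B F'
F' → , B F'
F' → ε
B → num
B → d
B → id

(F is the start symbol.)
Stack is shown with the top on the left.

Stack     Input       Action
----------------------------
F $       num , id $  output F → B F'
B F' $    num , id $  output B → num
num F' $  num , id $  match 'num'
F' $      , id $      output F' → , B F'
, B F' $  , id $      match ','
B F' $    id $        output B → id
id F' $   id $        match 'id'
F' $      $           output F' → ε
$         $           accept

The string is accepted.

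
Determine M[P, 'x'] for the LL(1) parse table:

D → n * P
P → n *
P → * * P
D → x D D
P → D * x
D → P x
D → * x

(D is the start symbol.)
To find M[P, 'x'], we find productions for P where 'x' is in the predict set (PREDICT(N → α) = (FIRST(α) \ {ε}) ∪ (FOLLOW(N) if α ⇒* ε)).

Relevant sets:
  FIRST(D) = { '*', 'n', 'x' }

P → n *: PREDICT = { 'n' }
P → * * P: PREDICT = { '*' }
P → D * x: PREDICT = { '*', 'n', 'x' }
  'x' is in predict set, so this production goes in M[P, 'x']

M[P, 'x'] = P → D * x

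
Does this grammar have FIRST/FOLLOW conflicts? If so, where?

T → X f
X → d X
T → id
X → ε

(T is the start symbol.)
No FIRST/FOLLOW conflicts.

A FIRST/FOLLOW conflict occurs when a non-terminal N has a nullable alternative N → β (β ⇒* ε) and another alternative N → α with FIRST(α) ∩ FOLLOW(N) ≠ ∅: on such a lookahead the parser cannot decide between expanding α and letting N vanish via β.

Nullable non-terminals: X.

X: nullable alternative(s) X → ε; FOLLOW(X) = { 'f' }
  X → d X: FIRST \ {ε} = { 'd' } — disjoint from FOLLOW(X)
  X → ε: FIRST \ {ε} = { } — this is the only nullable alternative, skip

T has no nullable alternative, so no FIRST/FOLLOW check is needed there.

No FIRST/FOLLOW conflicts found.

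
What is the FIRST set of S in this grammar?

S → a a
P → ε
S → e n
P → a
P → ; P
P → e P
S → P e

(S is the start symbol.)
FIRST sets of the other non-terminals involved (by the same procedure, iterated to a fixed point):
  FIRST(P) = { ';', 'a', 'e', ε }

From S → a a:
  - a is a terminal: add 'a' and stop
From S → e n:
  - e is a terminal: add 'e' and stop
From S → P e:
  - P is a non-terminal: add FIRST(P) \ {ε} = { ';', 'a', 'e' }
    P is nullable, so continue to the next symbol
  - e is a terminal: add 'e' and stop

Collecting: FIRST(S) = { ';', 'a', 'e' }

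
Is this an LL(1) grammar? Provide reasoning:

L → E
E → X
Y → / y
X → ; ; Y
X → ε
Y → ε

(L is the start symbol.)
Yes, the grammar is LL(1).

Relevant sets:
  FOLLOW(Y) = { $ }
  FOLLOW(X) = { $ }

For Y:
  PREDICT(Y → '/' y) = { '/' }
  PREDICT(Y → ε) = { $ }
For X:
  PREDICT(X → ';' ';' Y) = { ';' }
  PREDICT(X → ε) = { $ }
L, E have a single production, so nothing to check there.

All predict sets are disjoint. The grammar IS LL(1).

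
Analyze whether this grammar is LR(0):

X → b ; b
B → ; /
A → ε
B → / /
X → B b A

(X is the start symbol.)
A grammar is LR(0) if no state in the canonical LR(0) collection has:
  - both a shift item (dot before a terminal) and a complete item (shift-reduce conflict), or
  - two or more complete items (reduce-reduce conflict; the accept item [X' → X .] counts as a complete item here).

Augment with X' → X and build the canonical LR(0) collection (I0 = CLOSURE({[X' → . X]}), then GOTO on every symbol after a dot until no new states appear). It has 12 states:
  I0: { [B → . / /], [B → . ; /], [X → . B b A], [X → . b ; b], [X' → . X] }  — shift
  I1: { [B → / . /] }  — shift
  I2: { [B → ; . /] }  — shift
  I3: { [X → B . b A] }  — shift
  I4: { [X' → X .] }  — accept
  I5: { [X → b . ; b] }  — shift
  I6: { [X → b ; . b] }  — shift
  I7: { [X → b ; b .] }  — reduce
  I8: { [A → .], [X → B b . A] }  — reduce
  I9: { [X → B b A .] }  — reduce
  I10: { [B → ; / .] }  — reduce
  I11: { [B → / / .] }  — reduce

Every state is either a pure shift/goto state or contains exactly one complete item and nothing to shift — no conflicts. The grammar is LR(0).

Answer: Yes, the grammar is LR(0)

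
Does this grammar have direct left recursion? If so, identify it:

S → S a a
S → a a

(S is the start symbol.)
Yes, S is left-recursive

Direct left recursion occurs when N → N α for some non-terminal N (the right-hand side begins with the left-hand side itself).

S → S a a: LEFT RECURSIVE (starts with S)
S → a a: starts with a

The grammar has direct left recursion on: S.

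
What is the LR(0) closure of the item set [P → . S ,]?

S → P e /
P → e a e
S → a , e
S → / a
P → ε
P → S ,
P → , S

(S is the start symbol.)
{ [P → . , S], [P → . S ,], [P → . e a e], [P → .], [S → . / a], [S → . P e /], [S → . a , e] }

Start with: [P → . S ,]
  [P → . S ,] has the dot before S: add [S → . P e /], [S → . a , e], [S → . / a]
  [S → . P e /] has the dot before P: add [P → . e a e], [P → .], [P → . , S]
No further items can be added.

CLOSURE = { [P → . , S], [P → . S ,], [P → . e a e], [P → .], [S → . / a], [S → . P e /], [S → . a , e] }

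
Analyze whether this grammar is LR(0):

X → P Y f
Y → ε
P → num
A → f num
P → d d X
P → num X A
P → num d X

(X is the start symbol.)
No. Shift-reduce conflict between [P → num .] and [P → . d d X]

A grammar is LR(0) if no state in the canonical LR(0) collection has:
  - both a shift item (dot before a terminal) and a complete item (shift-reduce conflict), or
  - two or more complete items (reduce-reduce conflict; the accept item [X' → X .] counts as a complete item here).

Augment with X' → X and build the canonical LR(0) collection (I0 = CLOSURE({[X' → . X]}), then GOTO on every symbol after a dot until no new states appear). It has 16 states:
  I0: { [P → . d d X], [P → . num X A], [P → . num d X], [P → . num], [X → . P Y f], [X' → . X] }  — shift
  I1: { [X → P . Y f], [Y → .] }  — reduce
  I2: { [X' → X .] }  — accept
  I3: { [P → d . d X] }  — shift
  I4: { [P → . d d X], [P → . num X A], [P → . num d X], [P → . num], [P → num . X A], [P → num . d X], [P → num .], [X → . P Y f] }  — shift, reduce
  I5: { [A → . f num], [P → num X . A] }  — shift
  I6: { [P → . d d X], [P → . num X A], [P → . num d X], [P → . num], [P → d . d X], [P → num d . X], [X → . P Y f] }  — shift
  I7: { [P → num d X .] }  — reduce
  I8: { [P → . d d X], [P → . num X A], [P → . num d X], [P → . num], [P → d . d X], [P → d d . X], [X → . P Y f] }  — shift
  I9: { [P → d d X .] }  — reduce
  I10: { [P → num X A .] }  — reduce
  I11: { [A → f . num] }  — shift
  I12: { [A → f num .] }  — reduce
  I13: { [P → . d d X], [P → . num X A], [P → . num d X], [P → . num], [P → d d . X], [X → . P Y f] }  — shift
  I14: { [X → P Y . f] }  — shift
  I15: { [X → P Y f .] }  — reduce

Conflict in state I4:
  Shift-reduce conflict between [P → num .] and [P → . d d X]
So the grammar is NOT LR(0).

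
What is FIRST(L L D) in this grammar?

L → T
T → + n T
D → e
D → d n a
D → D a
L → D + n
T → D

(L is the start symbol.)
FIRST sets of the non-terminals involved (from the grammar, by fixed-point iteration):
  FIRST(L) = { '+', 'd', 'e' }

To compute FIRST(L L D), process the symbols left to right:
Symbol L is a non-terminal. Add FIRST(L) \ {ε} = { '+', 'd', 'e' }
L is not nullable (ε ∉ FIRST(L)), so stop here.
FIRST(L L D) = { '+', 'd', 'e' }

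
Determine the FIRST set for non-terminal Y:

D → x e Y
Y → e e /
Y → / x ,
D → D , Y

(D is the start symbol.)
{ '/', 'e' }

To compute FIRST(Y), examine every production with Y on the left-hand side, reading each right-hand side left to right until a non-nullable symbol is reached.

From Y → e e /:
  - e is a terminal: add 'e' and stop
From Y → / x ,:
  - '/' is a terminal: add '/' and stop

Collecting: FIRST(Y) = { '/', 'e' }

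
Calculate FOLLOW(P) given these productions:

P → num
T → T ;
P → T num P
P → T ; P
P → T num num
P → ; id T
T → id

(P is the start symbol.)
To compute FOLLOW(P), find every occurrence of P on a right-hand side N → α P β: add FIRST(β) \ {ε}, and if β is empty or nullable also add FOLLOW(N). Iterate to a fixed point.

P is the start symbol, so $ ∈ FOLLOW(P).
In P → T num P: P is at the end; this adds FOLLOW(P) to itself — nothing new
In P → T ; P: P is at the end; this adds FOLLOW(P) to itself — nothing new

Taking the union: FOLLOW(P) = { $ }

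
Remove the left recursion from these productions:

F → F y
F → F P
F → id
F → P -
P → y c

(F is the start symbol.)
F is directly left-recursive. The standard transformation for
  A → A α₁ | ... | A α_m | β₁ | ... | β_n
is
  A  → β₁ A' | ... | β_n A'
  A' → α₁ A' | ... | α_m A' | ε

F → id becomes F → id F'
F → P - becomes F → P - F'
F → F y becomes F' → y F'
F → F P becomes F' → P F'
Add F' → ε

Productions for other non-terminals are unchanged:
  P → y c

Resulting grammar:
F → id F'
F → P - F'
F' → y F'
F' → P F'
F' → ε
P → y c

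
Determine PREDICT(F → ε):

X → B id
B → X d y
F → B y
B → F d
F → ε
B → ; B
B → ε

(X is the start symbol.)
PREDICT(F → ε) = (FIRST(RHS) \ {ε}) ∪ (FOLLOW(F) if ε ∈ FIRST(RHS), i.e. RHS ⇒* ε)
The right-hand side is ε (FIRST(ε) = { ε }), so the predict set is FOLLOW(F) = { 'd' }
PREDICT(F → ε) = { 'd' }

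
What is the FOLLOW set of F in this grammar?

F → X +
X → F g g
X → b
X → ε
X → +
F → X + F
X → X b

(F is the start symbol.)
To compute FOLLOW(F), find every occurrence of F on a right-hand side N → α F β: add FIRST(β) \ {ε}, and if β is empty or nullable also add FOLLOW(N). Iterate to a fixed point.

F is the start symbol, so $ ∈ FOLLOW(F).
In X → F g g: F is followed by g g, add FIRST(g g) \ {ε} = { 'g' }
In F → X + F: F is at the end; this adds FOLLOW(F) to itself — nothing new

Taking the union: FOLLOW(F) = { $, 'g' }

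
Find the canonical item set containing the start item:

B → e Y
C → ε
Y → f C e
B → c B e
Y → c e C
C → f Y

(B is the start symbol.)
{ [B → . c B e], [B → . e Y], [B' → . B] }

First, augment the grammar with B' → B
I₀ = CLOSURE({ [B' → . B] }):
  [B' → . B] has the dot before B: add [B → . e Y], [B → . c B e]
No further items can be added.

I₀ = { [B → . c B e], [B → . e Y], [B' → . B] }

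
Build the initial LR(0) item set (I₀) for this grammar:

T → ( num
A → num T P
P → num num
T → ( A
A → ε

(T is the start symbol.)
{ [T → . ( A], [T → . ( num], [T' → . T] }

First, augment the grammar with T' → T
I₀ = CLOSURE({ [T' → . T] }):
  [T' → . T] has the dot before T: add [T → . ( num], [T → . ( A]
No further items can be added.

I₀ = { [T → . ( A], [T → . ( num], [T' → . T] }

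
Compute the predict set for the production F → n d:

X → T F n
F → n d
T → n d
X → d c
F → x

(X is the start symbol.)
{ 'n' }

PREDICT(F → n d) = (FIRST(RHS) \ {ε}) ∪ (FOLLOW(F) if ε ∈ FIRST(RHS), i.e. RHS ⇒* ε)
FIRST(n d) = { 'n' }
ε ∉ FIRST(n d), so FOLLOW(F) is not added.
PREDICT(F → n d) = { 'n' }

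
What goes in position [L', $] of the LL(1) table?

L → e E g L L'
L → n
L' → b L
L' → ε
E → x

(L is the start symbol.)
L' → ε

To find M[L', $], we find productions for L' where $ is in the predict set (PREDICT(N → α) = (FIRST(α) \ {ε}) ∪ (FOLLOW(N) if α ⇒* ε)).

Relevant sets:
  FOLLOW(L') = { $, 'b' }

L' → b L: PREDICT = { 'b' }
L' → ε: PREDICT = { $, 'b' }
  $ is in predict set, so this production goes in M[L', $]

M[L', $] = L' → ε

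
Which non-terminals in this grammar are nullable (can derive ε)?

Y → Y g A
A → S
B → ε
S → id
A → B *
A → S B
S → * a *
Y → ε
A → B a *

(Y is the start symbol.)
ε-productions: B → ε, Y → ε
So B, Y are immediately nullable.
No further non-terminal can be added: every production for the remaining non-terminals contains a terminal or a non-nullable non-terminal.
Nullable = { 'B', 'Y' }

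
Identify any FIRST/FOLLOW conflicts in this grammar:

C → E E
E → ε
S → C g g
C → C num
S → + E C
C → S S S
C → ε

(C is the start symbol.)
Yes. C → C num with FOLLOW(C) on { '+', 'g', 'num' }; C → S S S with FOLLOW(C) on { '+', 'g', 'num' }

A FIRST/FOLLOW conflict occurs when a non-terminal N has a nullable alternative N → β (β ⇒* ε) and another alternative N → α with FIRST(α) ∩ FOLLOW(N) ≠ ∅: on such a lookahead the parser cannot decide between expanding α and letting N vanish via β.

Nullable non-terminals: C, E.
FIRST sets used below: FIRST(E) = { ε }, FIRST(C) = { '+', 'g', 'num', ε }, FIRST(S) = { '+', 'g', 'num' }

C: nullable alternative(s) C → E E, C → ε; FOLLOW(C) = { $, '+', 'g', 'num' }
  C → E E: FIRST \ {ε} = { } — disjoint from FOLLOW(C)
  C → C num: FIRST \ {ε} = { '+', 'g', 'num' } — overlaps FOLLOW(C) on { '+', 'g', 'num' }: CONFLICT
  C → S S S: FIRST \ {ε} = { '+', 'g', 'num' } — overlaps FOLLOW(C) on { '+', 'g', 'num' }: CONFLICT
  C → ε: FIRST \ {ε} = { } — disjoint from FOLLOW(C)
E has a nullable alternative but only one production, so nothing to check.

S has no nullable alternative, so no FIRST/FOLLOW check is needed there.

So the grammar has 2 FIRST/FOLLOW conflicts (marked CONFLICT above).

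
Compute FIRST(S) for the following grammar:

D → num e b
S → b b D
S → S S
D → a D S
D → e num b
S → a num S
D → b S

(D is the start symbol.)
To compute FIRST(S), examine every production with S on the left-hand side, reading each right-hand side left to right until a non-nullable symbol is reached.

From S → b b D:
  - b is a terminal: add 'b' and stop
From S → S S:
  - S is the symbol being defined: contributes nothing new
    S is not nullable, so stop
From S → a num S:
  - a is a terminal: add 'a' and stop

Collecting: FIRST(S) = { 'a', 'b' }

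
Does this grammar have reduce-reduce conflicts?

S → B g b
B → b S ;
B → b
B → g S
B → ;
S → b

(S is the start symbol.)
Yes — I4: [B → b .] vs [S → b .]

Augment with S' → S and build the canonical LR(0) collection (I0 = CLOSURE({[S' → . S]}), then GOTO on every symbol after a dot until no new states appear). It has 11 states:
  I0: { [B → . ;], [B → . b S ;], [B → . b], [B → . g S], [S → . B g b], [S → . b], [S' → . S] }  — shift
  I1: { [B → ; .] }  — reduce
  I2: { [S → B . g b] }  — shift
  I3: { [S' → S .] }  — accept
  I4: { [B → . ;], [B → . b S ;], [B → . b], [B → . g S], [B → b . S ;], [B → b .], [S → . B g b], [S → . b], [S → b .] }  — shift, 2 reduces
  I5: { [B → . ;], [B → . b S ;], [B → . b], [B → . g S], [B → g . S], [S → . B g b], [S → . b] }  — shift
  I6: { [B → g S .] }  — reduce
  I7: { [B → b S . ;] }  — shift
  I8: { [B → b S ; .] }  — reduce
  I9: { [S → B g . b] }  — shift
  I10: { [S → B g b .] }  — reduce

I4 contains complete items [B → b .], [S → b .] — reduce-reduce conflict.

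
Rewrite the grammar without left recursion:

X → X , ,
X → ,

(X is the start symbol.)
X → , X'
X' → , , X'
X' → ε

X is directly left-recursive. The standard transformation for
  A → A α₁ | ... | A α_m | β₁ | ... | β_n
is
  A  → β₁ A' | ... | β_n A'
  A' → α₁ A' | ... | α_m A' | ε

X → , becomes X → , X'
X → X , , becomes X' → , , X'
Add X' → ε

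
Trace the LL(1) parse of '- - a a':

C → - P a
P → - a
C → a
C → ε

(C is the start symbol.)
LL(1) parsing maintains a stack (initially the start symbol over $) and the input. At each step: if the stack top is a terminal, match it against the current input token; if it is a non-terminal N, replace it with the RHS of M[N, lookahead] (the unique production whose predict set contains the lookahead).

Stack is shown with the top on the left.

Stack    Input      Action
--------------------------
C $      - - a a $  output C → - P a
- P a $  - - a a $  match '-'
P a $    - a a $    output P → - a
- a a $  - a a $    match '-'
a a $    a a $      match 'a'
a $      a $        match 'a'
$        $          accept

The string is accepted.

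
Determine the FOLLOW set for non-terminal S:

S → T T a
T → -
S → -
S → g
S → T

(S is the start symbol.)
To compute FOLLOW(S), find every occurrence of S on a right-hand side N → α S β: add FIRST(β) \ {ε}, and if β is empty or nullable also add FOLLOW(N). Iterate to a fixed point.

S is the start symbol, so $ ∈ FOLLOW(S).
S does not occur on any right-hand side.

Taking the union: FOLLOW(S) = { $ }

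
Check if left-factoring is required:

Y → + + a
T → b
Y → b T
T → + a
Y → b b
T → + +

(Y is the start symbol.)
Yes, Y has productions with common prefix 'b'; T has productions with common prefix '+'

Left-factoring is needed when two productions for the same non-terminal
share a common prefix on the right-hand side.

Productions for Y:
  Y → + + a
  Y → b T
  Y → b b
Productions for T:
  T → b
  T → + a
  T → + +

Found common prefix 'b' in productions for Y
Found common prefix '+' in productions for T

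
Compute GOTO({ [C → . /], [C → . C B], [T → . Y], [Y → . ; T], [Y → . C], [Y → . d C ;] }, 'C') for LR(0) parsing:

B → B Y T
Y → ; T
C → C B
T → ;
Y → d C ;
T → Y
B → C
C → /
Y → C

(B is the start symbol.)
GOTO(I, 'C') = CLOSURE({ [A → αX.β] : [A → α.Xβ] ∈ I, X = 'C' })

Items with dot before 'C', with the dot advanced:
  [C → . C B] → [C → C . B]
  [Y → . C] → [Y → C .]
Closure of the advanced items:
  [C → C . B] has the dot before B: add [B → . B Y T], [B → . C]
  [B → . C] has the dot before C: add [C → . C B], [C → . /]

GOTO = { [B → . B Y T], [B → . C], [C → . /], [C → . C B], [C → C . B], [Y → C .] }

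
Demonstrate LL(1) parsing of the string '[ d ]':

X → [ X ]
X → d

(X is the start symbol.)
Stack is shown with the top on the left.

Stack    Input    Action
------------------------
X $      [ d ] $  output X → [ X ]
[ X ] $  [ d ] $  match '['
X ] $    d ] $    output X → d
d ] $    d ] $    match 'd'
] $      ] $      match ']'
$        $        accept

The string is accepted.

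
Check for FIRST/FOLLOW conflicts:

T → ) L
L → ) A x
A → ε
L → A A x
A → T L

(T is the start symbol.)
Yes. A → T L with FOLLOW(A) on { ')' }

A FIRST/FOLLOW conflict occurs when a non-terminal N has a nullable alternative N → β (β ⇒* ε) and another alternative N → α with FIRST(α) ∩ FOLLOW(N) ≠ ∅: on such a lookahead the parser cannot decide between expanding α and letting N vanish via β.

Nullable non-terminals: A.
FIRST sets used below: FIRST(T) = { ')' }

A: nullable alternative(s) A → ε; FOLLOW(A) = { ')', 'x' }
  A → ε: FIRST \ {ε} = { } — this is the only nullable alternative, skip
  A → T L: FIRST \ {ε} = { ')' } — overlaps FOLLOW(A) on { ')' }: CONFLICT

L, T have no nullable alternative, so no FIRST/FOLLOW check is needed there.

So the grammar has 1 FIRST/FOLLOW conflict (marked CONFLICT above).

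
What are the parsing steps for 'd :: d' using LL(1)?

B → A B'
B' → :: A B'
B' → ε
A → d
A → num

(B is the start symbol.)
Stack is shown with the top on the left.

Stack      Input     Action
---------------------------
B $        d :: d $  output B → A B'
A B' $     d :: d $  output A → d
d B' $     d :: d $  match 'd'
B' $       :: d $    output B' → :: A B'
:: A B' $  :: d $    match '::'
A B' $     d $       output A → d
d B' $     d $       match 'd'
B' $       $         output B' → ε
$          $         accept

The string is accepted.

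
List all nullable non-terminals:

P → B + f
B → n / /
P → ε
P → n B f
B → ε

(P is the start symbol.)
{ 'B', 'P' }

A non-terminal is nullable if it can derive ε (the empty string): either it has an ε-production, or it has a production whose right-hand side consists entirely of nullable non-terminals.

ε-productions: P → ε, B → ε
So P, B are immediately nullable.
Every non-terminal is now nullable.
Nullable = { 'B', 'P' }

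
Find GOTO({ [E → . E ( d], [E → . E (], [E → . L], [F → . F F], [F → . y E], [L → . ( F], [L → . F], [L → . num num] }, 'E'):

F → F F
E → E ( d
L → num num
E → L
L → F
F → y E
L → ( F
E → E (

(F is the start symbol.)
{ [E → E . ( d], [E → E . (] }

GOTO(I, 'E') = CLOSURE({ [A → αX.β] : [A → α.Xβ] ∈ I, X = 'E' })

Items with dot before 'E', with the dot advanced:
  [E → . E (] → [E → E . (]
  [E → . E ( d] → [E → E . ( d]
Closure adds nothing (no advanced item has the dot before a non-terminal).

GOTO = { [E → E . ( d], [E → E . (] }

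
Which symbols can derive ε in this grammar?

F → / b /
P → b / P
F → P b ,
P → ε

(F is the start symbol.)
A non-terminal is nullable if it can derive ε (the empty string): either it has an ε-production, or it has a production whose right-hand side consists entirely of nullable non-terminals.

ε-productions: P → ε
So P is immediately nullable.
No further non-terminal can be added: every production for the remaining non-terminals contains a terminal or a non-nullable non-terminal.
Nullable = { 'P' }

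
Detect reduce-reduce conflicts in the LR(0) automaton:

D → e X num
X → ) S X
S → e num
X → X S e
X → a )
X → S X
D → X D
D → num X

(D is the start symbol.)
Augment with D' → D and build the canonical LR(0) collection (I0 = CLOSURE({[D' → . D]}), then GOTO on every symbol after a dot until no new states appear). It has 22 states:
  I0: { [D → . X D], [D → . e X num], [D → . num X], [D' → . D], [S → . e num], [X → . ) S X], [X → . S X], [X → . X S e], [X → . a )] }  — shift
  I1: { [S → . e num], [X → ) . S X] }  — shift
  I2: { [D' → D .] }  — accept
  I3: { [S → . e num], [X → . ) S X], [X → . S X], [X → . X S e], [X → . a )], [X → S . X] }  — shift
  I4: { [D → . X D], [D → . e X num], [D → . num X], [D → X . D], [S → . e num], [X → . ) S X], [X → . S X], [X → . X S e], [X → . a )], [X → X . S e] }  — shift
  I5: { [X → a . )] }  — shift
  I6: { [D → e . X num], [S → . e num], [S → e . num], [X → . ) S X], [X → . S X], [X → . X S e], [X → . a )] }  — shift
  I7: { [D → num . X], [S → . e num], [X → . ) S X], [X → . S X], [X → . X S e], [X → . a )] }  — shift
  I8: { [D → num X .], [S → . e num], [X → X . S e] }  — shift, reduce
  I9: { [S → e . num] }  — shift
  I10: { [S → e num .] }  — reduce
  I11: { [X → X S . e] }  — shift
  I12: { [X → X S e .] }  — reduce
  I13: { [D → e X . num], [S → . e num], [X → X . S e] }  — shift
  I14: { [D → e X num .] }  — reduce
  I15: { [X → a ) .] }  — reduce
  I16: { [D → X D .] }  — reduce
  I17: { [S → . e num], [X → . ) S X], [X → . S X], [X → . X S e], [X → . a )], [X → S . X], [X → X S . e] }  — shift
  I18: { [S → . e num], [X → S X .], [X → X . S e] }  — shift, reduce
  I19: { [S → e . num], [X → X S e .] }  — shift, reduce
  I20: { [S → . e num], [X → ) S . X], [X → . ) S X], [X → . S X], [X → . X S e], [X → . a )] }  — shift
  I21: { [S → . e num], [X → ) S X .], [X → X . S e] }  — shift, reduce

No state contains more than one complete item.

Answer: No reduce-reduce conflicts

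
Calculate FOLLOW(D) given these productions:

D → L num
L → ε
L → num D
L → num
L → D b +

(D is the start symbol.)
{ $, 'b', 'num' }

To compute FOLLOW(D), find every occurrence of D on a right-hand side N → α D β: add FIRST(β) \ {ε}, and if β is empty or nullable also add FOLLOW(N). Iterate to a fixed point.

D is the start symbol, so $ ∈ FOLLOW(D).
In L → num D: D is at the end, add FOLLOW(L)
In L → D b +: D is followed by b '+', add FIRST(b '+') \ {ε} = { 'b' }

The FOLLOW sets referred to above (computed the same way, to a fixed point):
  FOLLOW(L) = { 'num' }

Taking the union: FOLLOW(D) = { $, 'b', 'num' }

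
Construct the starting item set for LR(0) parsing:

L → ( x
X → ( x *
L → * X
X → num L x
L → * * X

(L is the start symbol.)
{ [L → . ( x], [L → . * * X], [L → . * X], [L' → . L] }

First, augment the grammar with L' → L
I₀ = CLOSURE({ [L' → . L] }):
  [L' → . L] has the dot before L: add [L → . ( x], [L → . * X], [L → . * * X]
No further items can be added.

I₀ = { [L → . ( x], [L → . * * X], [L → . * X], [L' → . L] }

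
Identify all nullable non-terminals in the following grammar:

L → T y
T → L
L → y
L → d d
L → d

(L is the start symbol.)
There are no ε-productions, so no non-terminal can derive ε.
No non-terminals are nullable.

Answer: None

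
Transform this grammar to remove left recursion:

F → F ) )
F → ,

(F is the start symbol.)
F → , F'
F' → ) ) F'
F' → ε

F is directly left-recursive. The standard transformation for
  A → A α₁ | ... | A α_m | β₁ | ... | β_n
is
  A  → β₁ A' | ... | β_n A'
  A' → α₁ A' | ... | α_m A' | ε

F → , becomes F → , F'
F → F ) ) becomes F' → ) ) F'
Add F' → ε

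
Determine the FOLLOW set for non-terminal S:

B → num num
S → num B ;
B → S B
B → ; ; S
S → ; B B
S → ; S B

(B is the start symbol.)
{ $, ';', 'num' }

To compute FOLLOW(S), find every occurrence of S on a right-hand side N → α S β: add FIRST(β) \ {ε}, and if β is empty or nullable also add FOLLOW(N). Iterate to a fixed point.

In B → S B: S is followed by B, add FIRST(B) \ {ε} = { ';', 'num' }
In B → ; ; S: S is at the end, add FOLLOW(B)
In S → ; S B: S is followed by B, add FIRST(B) \ {ε} = { ';', 'num' }

The FOLLOW sets referred to above (computed the same way, to a fixed point):
  FOLLOW(B) = { $, ';', 'num' }

Taking the union: FOLLOW(S) = { $, ';', 'num' }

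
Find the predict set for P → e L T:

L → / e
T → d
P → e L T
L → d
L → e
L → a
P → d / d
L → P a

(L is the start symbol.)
PREDICT(P → e L T) = (FIRST(RHS) \ {ε}) ∪ (FOLLOW(P) if ε ∈ FIRST(RHS), i.e. RHS ⇒* ε)
FIRST(e L T) = { 'e' }
ε ∉ FIRST(e L T), so FOLLOW(P) is not added.
PREDICT(P → e L T) = { 'e' }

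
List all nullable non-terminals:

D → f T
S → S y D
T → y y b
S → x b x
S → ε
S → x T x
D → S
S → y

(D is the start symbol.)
ε-productions: S → ε
So S is immediately nullable.
D → S: every symbol on the right is nullable, so D is nullable too.
No further non-terminal can be added: every production for the remaining non-terminals contains a terminal or a non-nullable non-terminal.
Nullable = { 'D', 'S' }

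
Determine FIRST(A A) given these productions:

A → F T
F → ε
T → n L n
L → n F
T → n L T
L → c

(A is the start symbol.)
{ 'n' }

FIRST sets of the non-terminals involved (from the grammar, by fixed-point iteration):
  FIRST(A) = { 'n' }

To compute FIRST(A A), process the symbols left to right:
Symbol A is a non-terminal. Add FIRST(A) \ {ε} = { 'n' }
A is not nullable (ε ∉ FIRST(A)), so stop here.
FIRST(A A) = { 'n' }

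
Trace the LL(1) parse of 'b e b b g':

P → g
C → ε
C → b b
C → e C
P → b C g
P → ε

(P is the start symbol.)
Stack is shown with the top on the left.

Stack    Input        Action
----------------------------
P $      b e b b g $  output P → b C g
b C g $  b e b b g $  match 'b'
C g $    e b b g $    output C → e C
e C g $  e b b g $    match 'e'
C g $    b b g $      output C → b b
b b g $  b b g $      match 'b'
b g $    b g $        match 'b'
g $      g $          match 'g'
$        $            accept

The string is accepted.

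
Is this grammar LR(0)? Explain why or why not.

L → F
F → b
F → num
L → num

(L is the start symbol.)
No. Reduce-reduce conflict: [F → num .] and [L → num .]

Augment with L' → L and build the canonical LR(0) collection (I0 = CLOSURE({[L' → . L]}), then GOTO on every symbol after a dot until no new states appear). It has 5 states:
  I0: { [F → . b], [F → . num], [L → . F], [L → . num], [L' → . L] }  — shift
  I1: { [L → F .] }  — reduce
  I2: { [L' → L .] }  — accept
  I3: { [F → b .] }  — reduce
  I4: { [F → num .], [L → num .] }  — 2 reduces

Conflict in state I4:
  Reduce-reduce conflict: [F → num .] and [L → num .]
So the grammar is NOT LR(0).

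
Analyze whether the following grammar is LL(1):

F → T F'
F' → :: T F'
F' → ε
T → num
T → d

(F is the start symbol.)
Yes, the grammar is LL(1).

Relevant sets:
  FOLLOW(F') = { $ }

For F':
  PREDICT(F' → :: T F') = { '::' }
  PREDICT(F' → ε) = { $ }
For T:
  PREDICT(T → num) = { 'num' }
  PREDICT(T → d) = { 'd' }
F has a single production, so nothing to check there.

All predict sets are disjoint. The grammar IS LL(1).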